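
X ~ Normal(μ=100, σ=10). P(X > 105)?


z = (105-100)/10 = 0.5
P(X > 105) = 1 - P(Z ≤ 0.5) = 1 - 0.6915 = 0.3085

P(X > 105) ≈ 0.3085


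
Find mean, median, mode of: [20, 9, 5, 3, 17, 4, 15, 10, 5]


Sorted: [3, 4, 5, 5, 9, 10, 15, 17, 20]
Mean = 88/9
Median = 9
Freq: {20: 1, 9: 1, 5: 2, 3: 1, 17: 1, 4: 1, 15: 1, 10: 1}
Mode: [5]

Mean=88/9, Median=9, Mode=5


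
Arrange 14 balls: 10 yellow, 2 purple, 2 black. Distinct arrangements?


14!/(10!×2!×2!) = 6006

6006


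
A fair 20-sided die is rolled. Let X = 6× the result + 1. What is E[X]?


E[die] = (1+20)/2 = 21/2
E[X] = 6×21/2 + 1 = 64

E[X] = 64


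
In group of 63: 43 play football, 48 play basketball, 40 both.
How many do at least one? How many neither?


|A∪B| = 43+48-40 = 51
Neither = 63-51 = 12

At least one: 51; Neither: 12


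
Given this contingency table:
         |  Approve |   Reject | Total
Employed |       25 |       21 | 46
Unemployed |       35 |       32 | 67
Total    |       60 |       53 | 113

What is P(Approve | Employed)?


P(Approve | Employed) = 25/(25+21) = 25/46

P(Approve|Employed) = 25/46 ≈ 54.35%


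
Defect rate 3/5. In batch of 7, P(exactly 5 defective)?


Binomial: P(X=5) = C(7,5)×p^5×(1-p)^2
= 21 × 243/3125 × 4/25 = 20412/78125

P(X=5) = 20412/78125 ≈ 26.13%


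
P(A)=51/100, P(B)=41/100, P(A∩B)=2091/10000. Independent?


P(A)×P(B) = 2091/10000
P(A∩B) = 2091/10000
Equal ✓ → Independent

Yes, independent


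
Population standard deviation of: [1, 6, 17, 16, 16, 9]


Mean = 65/6
  (1-65/6)²=3481/36
  (6-65/6)²=841/36
  (17-65/6)²=1369/36
  (16-65/6)²=961/36
  (16-65/6)²=961/36
  (9-65/6)²=121/36
Σ(x-μ)² = 1289/6
σ² = (1289/6)/6 = 1289/36

σ = √(1289/36) ≈ 5.9838


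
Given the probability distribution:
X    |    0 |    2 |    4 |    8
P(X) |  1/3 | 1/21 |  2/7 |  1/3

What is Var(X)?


E[X] = 82/21
E[X²] = 548/21
Var(X) = E[X²] - (E[X])² = 548/21 - 6724/441 = 4784/441

Var(X) = 4784/441 ≈ 10.8481


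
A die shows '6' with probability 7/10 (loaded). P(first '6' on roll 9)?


Geometric: P(X=9) = (1-p)^(k-1)×p = (3/10)^8×7/10 = 45927/1000000000

P(X=9) = 45927/1000000000 ≈ 0.00%


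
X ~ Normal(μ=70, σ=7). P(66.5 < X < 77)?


z₁=(66.5-70)/7=-0.5, z₂=(77-70)/7=1.0
P = Φ(1.0) - Φ(-0.5) = 0.841345 - 0.308538 = 0.532807 ≈ 0.5328

P(66.5 < X < 77) ≈ 0.5328


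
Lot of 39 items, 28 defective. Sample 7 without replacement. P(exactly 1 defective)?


Hypergeometric: C(28,1)×C(11,6)/C(39,7)
= 28×462/15380937 = 392/466089

P(X=1) = 392/466089 ≈ 0.08%


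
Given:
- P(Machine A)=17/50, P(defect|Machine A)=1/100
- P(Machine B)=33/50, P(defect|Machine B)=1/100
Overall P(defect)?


P(B) = Σ P(B|Aᵢ)×P(Aᵢ)
  1/100×17/50 = 17/5000
  1/100×33/50 = 33/5000
Sum = 1/100

P(defect) = 1/100 ≈ 1.00%


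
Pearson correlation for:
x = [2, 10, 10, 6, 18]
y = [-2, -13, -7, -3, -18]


n=5, Σx=46, Σy=-43, Σxy=-546, Σx²=564, Σy²=555
r = (5×(-546) - 46×(-43))/√((5×564 - 46²)(5×555 - (-43)²))
= -752/√(704×926) = -752/√651904 ≈ -752/807.4057 ≈ -0.9314

r ≈ -0.9314


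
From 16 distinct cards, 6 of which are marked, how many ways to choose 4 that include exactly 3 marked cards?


Choose 3 of the 6 marked cards and 1 of the other 10 cards:
C(6,3)×C(10,1) = 20×10 = 200

200


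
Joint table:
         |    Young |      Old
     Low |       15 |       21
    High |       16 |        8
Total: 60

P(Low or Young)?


P(Low∨Young) = P(Low) + P(Young) - P(Low∧Young)
= (36 + 31 - 15)/60 = 52/60 = 13/15

P = 13/15 ≈ 86.67%


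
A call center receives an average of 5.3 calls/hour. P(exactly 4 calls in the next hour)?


Poisson(λ=5.3): P(X=4) = e^(-λ)×λ^k/k!
= e^(-5.3) × 5.3^4 / 4!
≈ 0.004991593907 × 789.0481 / 24 ≈ 0.164109

P(X=4) ≈ 0.164109 ≈ 16.41%


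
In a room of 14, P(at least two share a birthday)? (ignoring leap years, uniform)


P(all different) = Π(365-i)/365 for i=0..13
= 0.776897
P(match) = 1 - 0.776897 = 0.223103

P ≈ 0.2231 ≈ 22.31%


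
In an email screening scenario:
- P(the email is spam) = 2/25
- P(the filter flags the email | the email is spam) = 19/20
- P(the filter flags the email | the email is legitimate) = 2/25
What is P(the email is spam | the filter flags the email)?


Using Bayes' theorem:
P(A|B) = P(B|A)·P(A) / P(B)

P(the filter flags the email) = 19/20 × 2/25 + 2/25 × 23/25
= 19/250 + 46/625 = 187/1250

P(the email is spam|the filter flags the email) = (19/250) / (187/1250) = 95/187

P(the email is spam|the filter flags the email) = 95/187 ≈ 50.80%


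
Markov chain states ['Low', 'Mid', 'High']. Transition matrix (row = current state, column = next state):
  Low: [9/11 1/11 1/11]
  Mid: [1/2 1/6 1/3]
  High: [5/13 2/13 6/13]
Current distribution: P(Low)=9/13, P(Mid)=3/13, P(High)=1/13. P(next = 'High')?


P(next=High) = Σᵢ P(now=i)×P(i→High)
= 9/13×1/11 + 3/13×1/3 + 1/13×6/13
= 9/143 + 1/13 + 6/169 = 326/1859

P = 326/1859 ≈ 0.1754


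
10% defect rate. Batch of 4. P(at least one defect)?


P(all good) = (9/10)^4 = 6561/10000
P(≥1 defect) = 3439/10000

P = 3439/10000 ≈ 34.39%


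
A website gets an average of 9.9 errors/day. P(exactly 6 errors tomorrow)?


Poisson(λ=9.9): P(X=6) = e^(-λ)×λ^k/k!
= e^(-9.9) × 9.9^6 / 6!
≈ 5.017468206e-05 × 941480.149401 / 720 ≈ 0.065609

P(X=6) ≈ 0.065609 ≈ 6.56%


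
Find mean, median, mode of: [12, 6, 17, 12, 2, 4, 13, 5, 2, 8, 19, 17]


Sorted: [2, 2, 4, 5, 6, 8, 12, 12, 13, 17, 17, 19]
Mean = 117/12 = 39/4
Median = 10
Freq: {12: 2, 6: 1, 17: 2, 2: 2, 4: 1, 13: 1, 5: 1, 8: 1, 19: 1}
Mode: [2, 12, 17]

Mean=39/4, Median=10, Mode=[2, 12, 17]


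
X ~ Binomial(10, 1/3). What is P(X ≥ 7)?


P(X ≥ 7) = Σ P(X=i) for i=7..10
P(X=7) = 320/19683
P(X=8) = 20/6561
P(X=9) = 20/59049
P(X=10) = 1/59049
Sum = 43/2187

P(X ≥ 7) = 43/2187 ≈ 1.97%


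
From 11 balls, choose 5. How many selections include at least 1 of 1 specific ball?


Complement: C(11,5) - C(10,5) = 462 - 252 = 210

210


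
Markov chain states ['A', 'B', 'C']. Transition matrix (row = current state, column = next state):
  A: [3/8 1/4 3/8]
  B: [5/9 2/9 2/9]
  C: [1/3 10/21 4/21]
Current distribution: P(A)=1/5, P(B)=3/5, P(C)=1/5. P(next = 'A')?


P(next=A) = Σᵢ P(now=i)×P(i→A)
= 1/5×3/8 + 3/5×5/9 + 1/5×1/3
= 3/40 + 1/3 + 1/15 = 19/40

P = 19/40 ≈ 0.4750


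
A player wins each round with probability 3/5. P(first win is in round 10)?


Geometric: P(X=10) = (1-p)^(k-1)×p = (2/5)^9×3/5 = 1536/9765625

P(X=10) = 1536/9765625 ≈ 0.02%


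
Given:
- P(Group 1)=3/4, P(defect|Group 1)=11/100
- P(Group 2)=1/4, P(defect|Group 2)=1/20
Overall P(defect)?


P(B) = Σ P(B|Aᵢ)×P(Aᵢ)
  11/100×3/4 = 33/400
  1/20×1/4 = 1/80
Sum = 19/200

P(defect) = 19/200 ≈ 9.50%


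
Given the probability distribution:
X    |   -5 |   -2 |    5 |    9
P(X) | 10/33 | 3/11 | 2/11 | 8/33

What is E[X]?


E[X] = Σ x·P(X=x)
= (-5)×(10/33) + (-2)×(3/11) + (5)×(2/11) + (9)×(8/33)
= 34/33

E[X] = 34/33


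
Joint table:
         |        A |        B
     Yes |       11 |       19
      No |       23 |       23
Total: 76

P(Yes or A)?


P(Yes∨A) = P(Yes) + P(A) - P(Yes∧A)
= (30 + 34 - 11)/76 = 53/76

P = 53/76 ≈ 69.74%


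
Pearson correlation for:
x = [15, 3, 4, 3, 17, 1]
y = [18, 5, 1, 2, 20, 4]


n=6, Σx=43, Σy=50, Σxy=639, Σx²=549, Σy²=770
r = (6×639 - 43×50)/√((6×549 - 43²)(6×770 - 50²))
= 1684/√(1445×2120) = 1684/√3063400 ≈ 1684/1750.2571 ≈ 0.9621

r ≈ 0.9621


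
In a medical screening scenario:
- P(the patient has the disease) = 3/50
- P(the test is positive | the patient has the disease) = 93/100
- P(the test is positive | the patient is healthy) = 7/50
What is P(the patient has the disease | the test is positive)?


Using Bayes' theorem:
P(A|B) = P(B|A)·P(A) / P(B)

P(the test is positive) = 93/100 × 3/50 + 7/50 × 47/50
= 279/5000 + 329/2500 = 937/5000

P(the patient has the disease|the test is positive) = (279/5000) / (937/5000) = 279/937

P(the patient has the disease|the test is positive) = 279/937 ≈ 29.78%


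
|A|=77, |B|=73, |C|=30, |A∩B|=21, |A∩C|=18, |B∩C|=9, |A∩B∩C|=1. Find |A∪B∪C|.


|A∪B∪C| = 77+73+30-21-18-9+1 = 133

|A∪B∪C| = 133


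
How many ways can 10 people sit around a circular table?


Circular arrangements of 10 distinct objects: fix one position to break rotational symmetry.
(n-1)! = 9! = 362880

362880


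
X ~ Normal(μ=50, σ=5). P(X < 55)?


z = (55-50)/5 = 1.0
P(Z < 1.0) = 0.8413

P(X < 55) ≈ 0.8413


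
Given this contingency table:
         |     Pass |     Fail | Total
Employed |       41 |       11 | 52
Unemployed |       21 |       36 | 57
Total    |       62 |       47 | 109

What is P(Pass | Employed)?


P(Pass | Employed) = 41/(41+11) = 41/52

P(Pass|Employed) = 41/52 ≈ 78.85%


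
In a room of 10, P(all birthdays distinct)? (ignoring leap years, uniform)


P(all different) = Π(365-i)/365 for i=0..9
= (365/365)×(364/365)×...×(356/365)
= 0.883052

P ≈ 0.8831 ≈ 88.31%


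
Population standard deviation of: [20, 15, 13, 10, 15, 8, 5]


Mean = 86/7
  (20-86/7)²=2916/49
  (15-86/7)²=361/49
  (13-86/7)²=25/49
  (10-86/7)²=256/49
  (15-86/7)²=361/49
  (8-86/7)²=900/49
  (5-86/7)²=2601/49
Σ(x-μ)² = 1060/7
σ² = (1060/7)/7 = 1060/49

σ = √(1060/49) ≈ 4.6511


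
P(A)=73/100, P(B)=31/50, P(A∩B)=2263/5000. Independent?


P(A)×P(B) = 2263/5000
P(A∩B) = 2263/5000
Equal ✓ → Independent

Yes, independent


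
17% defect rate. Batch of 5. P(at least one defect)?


P(all good) = (83/100)^5 = 3939040643/10000000000
P(≥1 defect) = 6060959357/10000000000

P = 6060959357/10000000000 ≈ 60.61%


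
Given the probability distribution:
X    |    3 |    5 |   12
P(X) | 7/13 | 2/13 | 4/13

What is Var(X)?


E[X] = 79/13
E[X²] = 53
Var(X) = E[X²] - (E[X])² = 53 - 6241/169 = 2716/169

Var(X) = 2716/169 ≈ 16.0710


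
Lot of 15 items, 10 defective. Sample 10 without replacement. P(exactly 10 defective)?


Hypergeometric: C(10,10)×C(5,0)/C(15,10)
= 1×1/3003 = 1/3003

P(X=10) = 1/3003 ≈ 0.03%


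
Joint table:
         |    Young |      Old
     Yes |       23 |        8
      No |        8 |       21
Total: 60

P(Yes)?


P(Yes) = (23+8)/60 = 31/60

P(Yes) = 31/60 ≈ 51.67%


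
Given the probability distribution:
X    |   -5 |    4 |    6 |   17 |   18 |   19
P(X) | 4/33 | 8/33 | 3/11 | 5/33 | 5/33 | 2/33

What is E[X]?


E[X] = Σ x·P(X=x)
= (-5)×(4/33) + (4)×(8/33) + (6)×(3/11) + (17)×(5/33) + (18)×(5/33) + (19)×(2/33)
= 93/11

E[X] = 93/11


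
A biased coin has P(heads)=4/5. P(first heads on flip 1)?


Geometric: P(X=1) = (1-p)^(k-1)×p = (1/5)^0×4/5 = 4/5

P(X=1) = 4/5 ≈ 80.00%


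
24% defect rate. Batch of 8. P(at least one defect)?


P(all good) = (19/25)^8 = 16983563041/152587890625
P(≥1 defect) = 135604327584/152587890625

P = 135604327584/152587890625 ≈ 88.87%


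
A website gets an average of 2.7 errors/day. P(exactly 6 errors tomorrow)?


Poisson(λ=2.7): P(X=6) = e^(-λ)×λ^k/k!
= e^(-2.7) × 2.7^6 / 6!
≈ 0.06720551274 × 387.420489 / 720 ≈ 0.036162

P(X=6) ≈ 0.036162 ≈ 3.62%


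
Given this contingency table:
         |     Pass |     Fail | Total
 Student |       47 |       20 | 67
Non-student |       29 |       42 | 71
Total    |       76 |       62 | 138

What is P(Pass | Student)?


P(Pass | Student) = 47/(47+20) = 47/67

P(Pass|Student) = 47/67 ≈ 70.15%


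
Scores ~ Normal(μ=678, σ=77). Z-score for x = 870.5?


z = (x - μ)/σ = (870.5 - 678)/77 = 2.5

z = 2.5


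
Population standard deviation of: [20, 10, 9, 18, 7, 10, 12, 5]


Mean = 91/8
  (20-91/8)²=4761/64
  (10-91/8)²=121/64
  (9-91/8)²=361/64
  (18-91/8)²=2809/64
  (7-91/8)²=1225/64
  (10-91/8)²=121/64
  (12-91/8)²=25/64
  (5-91/8)²=2601/64
Σ(x-μ)² = 1503/8
σ² = (1503/8)/8 = 1503/64

σ = √(1503/64) ≈ 4.8461


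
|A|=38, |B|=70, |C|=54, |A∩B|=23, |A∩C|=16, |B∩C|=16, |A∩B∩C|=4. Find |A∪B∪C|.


|A∪B∪C| = 38+70+54-23-16-16+4 = 111

|A∪B∪C| = 111


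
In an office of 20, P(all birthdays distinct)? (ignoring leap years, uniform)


P(all different) = Π(365-i)/365 for i=0..19
= (365/365)×(364/365)×...×(346/365)
= 0.588562

P ≈ 0.5886 ≈ 58.86%


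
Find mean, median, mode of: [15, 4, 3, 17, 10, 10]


Sorted: [3, 4, 10, 10, 15, 17]
Mean = 59/6
Median = 10
Freq: {15: 1, 4: 1, 3: 1, 17: 1, 10: 2}
Mode: [10]

Mean=59/6, Median=10, Mode=10


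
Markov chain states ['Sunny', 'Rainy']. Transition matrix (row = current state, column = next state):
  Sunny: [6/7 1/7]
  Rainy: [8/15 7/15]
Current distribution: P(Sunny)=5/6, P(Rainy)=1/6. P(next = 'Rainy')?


P(next=Rainy) = Σᵢ P(now=i)×P(i→Rainy)
= 5/6×1/7 + 1/6×7/15
= 5/42 + 7/90 = 62/315

P = 62/315 ≈ 0.1968


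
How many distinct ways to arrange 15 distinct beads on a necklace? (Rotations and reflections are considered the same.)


Free circular arrangements: rotations and reflections both identified.
(n-1)!/2 = 14!/2 = 87178291200/2 = 43589145600

43589145600


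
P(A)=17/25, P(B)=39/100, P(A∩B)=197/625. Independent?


P(A)×P(B) = 663/2500
P(A∩B) = 197/625
Not equal → NOT independent

No, not independent


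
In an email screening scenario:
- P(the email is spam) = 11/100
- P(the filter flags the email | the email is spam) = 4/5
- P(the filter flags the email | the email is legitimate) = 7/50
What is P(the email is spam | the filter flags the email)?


Using Bayes' theorem:
P(A|B) = P(B|A)·P(A) / P(B)

P(the filter flags the email) = 4/5 × 11/100 + 7/50 × 89/100
= 11/125 + 623/5000 = 1063/5000

P(the email is spam|the filter flags the email) = (11/125) / (1063/5000) = 440/1063

P(the email is spam|the filter flags the email) = 440/1063 ≈ 41.39%


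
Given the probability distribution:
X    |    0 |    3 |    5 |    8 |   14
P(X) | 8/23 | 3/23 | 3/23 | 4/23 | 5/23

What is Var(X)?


E[X] = 126/23
E[X²] = 1338/23
Var(X) = E[X²] - (E[X])² = 1338/23 - 15876/529 = 14898/529

Var(X) = 14898/529 ≈ 28.1626


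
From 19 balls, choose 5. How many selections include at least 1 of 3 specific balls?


Complement: C(19,5) - C(16,5) = 11628 - 4368 = 7260

7260


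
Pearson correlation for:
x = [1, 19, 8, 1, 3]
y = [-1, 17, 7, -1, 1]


n=5, Σx=32, Σy=23, Σxy=380, Σx²=436, Σy²=341
r = (5×380 - 32×23)/√((5×436 - 32²)(5×341 - 23²))
= 1164/√(1156×1176) = 1164/√1359456 ≈ 1164/1165.9571 ≈ 0.9983

r ≈ 0.9983


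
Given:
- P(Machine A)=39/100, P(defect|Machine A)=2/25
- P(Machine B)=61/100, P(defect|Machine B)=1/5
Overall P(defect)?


P(B) = Σ P(B|Aᵢ)×P(Aᵢ)
  2/25×39/100 = 39/1250
  1/5×61/100 = 61/500
Sum = 383/2500

P(defect) = 383/2500 ≈ 15.32%


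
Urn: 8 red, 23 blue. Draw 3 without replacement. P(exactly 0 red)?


Hypergeometric: C(8,0)×C(23,3)/C(31,3)
= 1×1771/4495 = 1771/4495

P(X=0) = 1771/4495 ≈ 39.40%


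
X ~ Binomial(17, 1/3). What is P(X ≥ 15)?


P(X ≥ 15) = Σ P(X=i) for i=15..17
P(X=15) = 544/129140163
P(X=16) = 34/129140163
P(X=17) = 1/129140163
Sum = 193/43046721

P(X ≥ 15) = 193/43046721 ≈ 0.00%


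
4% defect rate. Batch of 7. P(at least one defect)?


P(all good) = (24/25)^7 = 4586471424/6103515625
P(≥1 defect) = 1517044201/6103515625

P = 1517044201/6103515625 ≈ 24.86%


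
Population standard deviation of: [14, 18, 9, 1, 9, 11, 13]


Mean = 75/7
  (14-75/7)²=529/49
  (18-75/7)²=2601/49
  (9-75/7)²=144/49
  (1-75/7)²=4624/49
  (9-75/7)²=144/49
  (11-75/7)²=4/49
  (13-75/7)²=256/49
Σ(x-μ)² = 1186/7
σ² = (1186/7)/7 = 1186/49

σ = √(1186/49) ≈ 4.9198


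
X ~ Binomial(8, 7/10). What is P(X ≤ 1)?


P(X ≤ 1) = Σ P(X=i) for i=0..1
P(X=0) = 6561/100000000
P(X=1) = 15309/12500000
Sum = 129033/100000000

P(X ≤ 1) = 129033/100000000 ≈ 0.13%


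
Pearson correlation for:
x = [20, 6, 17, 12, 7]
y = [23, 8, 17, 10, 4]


n=5, Σx=62, Σy=62, Σxy=945, Σx²=918, Σy²=998
r = (5×945 - 62×62)/√((5×918 - 62²)(5×998 - 62²))
= 881/√(746×1146) = 881/√854916 ≈ 881/924.6167 ≈ 0.9528

r ≈ 0.9528


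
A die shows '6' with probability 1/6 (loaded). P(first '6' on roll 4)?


Geometric: P(X=4) = (1-p)^(k-1)×p = (5/6)^3×1/6 = 125/1296

P(X=4) = 125/1296 ≈ 9.65%


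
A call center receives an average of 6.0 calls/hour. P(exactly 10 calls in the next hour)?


Poisson(λ=6.0): P(X=10) = e^(-λ)×λ^k/k!
= e^(-6.0) × 6.0^10 / 10!
≈ 0.002478752177 × 60466176 / 3628800 ≈ 0.041303

P(X=10) ≈ 0.041303 ≈ 4.13%


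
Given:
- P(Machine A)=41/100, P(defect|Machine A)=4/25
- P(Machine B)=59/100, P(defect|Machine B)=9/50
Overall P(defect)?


P(B) = Σ P(B|Aᵢ)×P(Aᵢ)
  4/25×41/100 = 41/625
  9/50×59/100 = 531/5000
Sum = 859/5000

P(defect) = 859/5000 ≈ 17.18%


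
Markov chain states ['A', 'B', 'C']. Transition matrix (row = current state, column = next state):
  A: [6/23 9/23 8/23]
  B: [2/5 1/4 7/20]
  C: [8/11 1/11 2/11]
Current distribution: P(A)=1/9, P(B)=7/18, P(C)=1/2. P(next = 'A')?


P(next=A) = Σᵢ P(now=i)×P(i→A)
= 1/9×6/23 + 7/18×2/5 + 1/2×8/11
= 2/69 + 7/45 + 4/11 = 6241/11385

P = 6241/11385 ≈ 0.5482


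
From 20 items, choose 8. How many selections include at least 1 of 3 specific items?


Complement: C(20,8) - C(17,8) = 125970 - 24310 = 101660

101660


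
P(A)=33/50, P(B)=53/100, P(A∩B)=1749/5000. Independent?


P(A)×P(B) = 1749/5000
P(A∩B) = 1749/5000
Equal ✓ → Independent

Yes, independent


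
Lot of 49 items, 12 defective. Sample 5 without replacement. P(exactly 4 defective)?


Hypergeometric: C(12,4)×C(37,1)/C(49,5)
= 495×37/1906884 = 2035/211876

P(X=4) = 2035/211876 ≈ 0.96%


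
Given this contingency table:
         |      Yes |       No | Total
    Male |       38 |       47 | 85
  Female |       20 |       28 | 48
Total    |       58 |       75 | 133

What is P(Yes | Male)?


P(Yes | Male) = 38/(38+47) = 38/85

P(Yes|Male) = 38/85 ≈ 44.71%


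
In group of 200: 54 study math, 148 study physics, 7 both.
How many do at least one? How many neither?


|A∪B| = 54+148-7 = 195
Neither = 200-195 = 5

At least one: 195; Neither: 5


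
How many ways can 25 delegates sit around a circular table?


Circular arrangements of 25 distinct objects: fix one position to break rotational symmetry.
(n-1)! = 24! = 620448401733239439360000

620448401733239439360000


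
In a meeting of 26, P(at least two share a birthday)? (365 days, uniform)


P(all different) = Π(365-i)/365 for i=0..25
= 0.401759
P(match) = 1 - 0.401759 = 0.598241

P ≈ 0.5982 ≈ 59.82%


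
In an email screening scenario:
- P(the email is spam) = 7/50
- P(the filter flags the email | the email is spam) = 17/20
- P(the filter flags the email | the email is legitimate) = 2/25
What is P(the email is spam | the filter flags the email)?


Using Bayes' theorem:
P(A|B) = P(B|A)·P(A) / P(B)

P(the filter flags the email) = 17/20 × 7/50 + 2/25 × 43/50
= 119/1000 + 43/625 = 939/5000

P(the email is spam|the filter flags the email) = (119/1000) / (939/5000) = 595/939

P(the email is spam|the filter flags the email) = 595/939 ≈ 63.37%


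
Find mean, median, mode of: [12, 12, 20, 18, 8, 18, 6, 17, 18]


Sorted: [6, 8, 12, 12, 17, 18, 18, 18, 20]
Mean = 129/9 = 43/3
Median = 17
Freq: {12: 2, 20: 1, 18: 3, 8: 1, 6: 1, 17: 1}
Mode: [18]

Mean=43/3, Median=17, Mode=18


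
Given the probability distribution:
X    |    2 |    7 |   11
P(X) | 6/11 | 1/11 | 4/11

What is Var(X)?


E[X] = 63/11
E[X²] = 557/11
Var(X) = E[X²] - (E[X])² = 557/11 - 3969/121 = 2158/121

Var(X) = 2158/121 ≈ 17.8347


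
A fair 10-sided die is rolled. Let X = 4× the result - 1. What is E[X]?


E[die] = (1+10)/2 = 11/2
E[X] = 4×11/2 - 1 = 21

E[X] = 21


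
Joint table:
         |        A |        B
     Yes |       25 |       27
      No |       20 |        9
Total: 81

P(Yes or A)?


P(Yes∨A) = P(Yes) + P(A) - P(Yes∧A)
= (52 + 45 - 25)/81 = 72/81 = 8/9

P = 8/9 ≈ 88.89%


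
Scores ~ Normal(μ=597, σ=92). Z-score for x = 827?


z = (x - μ)/σ = (827 - 597)/92 = 2.5

z = 2.5


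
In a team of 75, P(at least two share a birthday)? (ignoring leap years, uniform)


P(all different) = Π(365-i)/365 for i=0..74
= 0.000280
P(match) = 1 - 0.000280 = 0.999720

P ≈ 0.9997 ≈ 99.97%


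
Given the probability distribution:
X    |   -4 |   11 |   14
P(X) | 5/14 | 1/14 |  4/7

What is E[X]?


E[X] = Σ x·P(X=x)
= (-4)×(5/14) + (11)×(1/14) + (14)×(4/7)
= 103/14

E[X] = 103/14


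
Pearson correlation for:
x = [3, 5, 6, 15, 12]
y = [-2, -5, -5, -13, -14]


n=5, Σx=41, Σy=-39, Σxy=-424, Σx²=439, Σy²=419
r = (5×(-424) - 41×(-39))/√((5×439 - 41²)(5×419 - (-39)²))
= -521/√(514×574) = -521/√295036 ≈ -521/543.1722 ≈ -0.9592

r ≈ -0.9592


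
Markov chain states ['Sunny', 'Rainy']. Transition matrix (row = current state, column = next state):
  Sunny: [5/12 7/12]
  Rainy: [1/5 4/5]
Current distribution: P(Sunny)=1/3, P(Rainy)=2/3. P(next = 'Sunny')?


P(next=Sunny) = Σᵢ P(now=i)×P(i→Sunny)
= 1/3×5/12 + 2/3×1/5
= 5/36 + 2/15 = 49/180

P = 49/180 ≈ 0.2722


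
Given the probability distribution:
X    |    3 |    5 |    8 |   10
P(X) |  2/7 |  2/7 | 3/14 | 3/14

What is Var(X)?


E[X] = 43/7
E[X²] = 314/7
Var(X) = E[X²] - (E[X])² = 314/7 - 1849/49 = 349/49

Var(X) = 349/49 ≈ 7.1224


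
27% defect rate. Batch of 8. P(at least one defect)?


P(all good) = (73/100)^8 = 806460091894081/10000000000000000
P(≥1 defect) = 9193539908105919/10000000000000000

P = 9193539908105919/10000000000000000 ≈ 91.94%


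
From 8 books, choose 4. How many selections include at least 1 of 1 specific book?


Complement: C(8,4) - C(7,4) = 70 - 35 = 35

35


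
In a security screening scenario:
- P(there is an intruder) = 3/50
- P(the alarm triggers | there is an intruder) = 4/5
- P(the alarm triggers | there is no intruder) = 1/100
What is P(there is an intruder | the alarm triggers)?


Using Bayes' theorem:
P(A|B) = P(B|A)·P(A) / P(B)

P(the alarm triggers) = 4/5 × 3/50 + 1/100 × 47/50
= 6/125 + 47/5000 = 287/5000

P(there is an intruder|the alarm triggers) = (6/125) / (287/5000) = 240/287

P(there is an intruder|the alarm triggers) = 240/287 ≈ 83.62%


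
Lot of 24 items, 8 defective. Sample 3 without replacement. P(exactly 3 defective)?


Hypergeometric: C(8,3)×C(16,0)/C(24,3)
= 56×1/2024 = 7/253

P(X=3) = 7/253 ≈ 2.77%


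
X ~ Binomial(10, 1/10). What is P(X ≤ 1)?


P(X ≤ 1) = Σ P(X=i) for i=0..1
P(X=0) = 3486784401/10000000000
P(X=1) = 387420489/1000000000
Sum = 7360989291/10000000000

P(X ≤ 1) = 7360989291/10000000000 ≈ 73.61%


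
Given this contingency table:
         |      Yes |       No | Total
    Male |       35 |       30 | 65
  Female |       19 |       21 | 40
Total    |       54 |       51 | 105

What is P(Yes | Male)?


P(Yes | Male) = 35/(35+30) = 35/65 = 7/13

P(Yes|Male) = 7/13 ≈ 53.85%


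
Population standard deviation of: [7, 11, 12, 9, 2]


Mean = 41/5
  (7-41/5)²=36/25
  (11-41/5)²=196/25
  (12-41/5)²=361/25
  (9-41/5)²=16/25
  (2-41/5)²=961/25
Σ(x-μ)² = 314/5
σ² = (314/5)/5 = 314/25

σ = √(314/25) ≈ 3.5440


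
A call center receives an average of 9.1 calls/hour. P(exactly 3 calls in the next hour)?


Poisson(λ=9.1): P(X=3) = e^(-λ)×λ^k/k!
= e^(-9.1) × 9.1^3 / 3!
≈ 0.0001116658085 × 753.571 / 6 ≈ 0.014025

P(X=3) ≈ 0.014025 ≈ 1.40%


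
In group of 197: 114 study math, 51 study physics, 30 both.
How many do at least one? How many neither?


|A∪B| = 114+51-30 = 135
Neither = 197-135 = 62

At least one: 135; Neither: 62


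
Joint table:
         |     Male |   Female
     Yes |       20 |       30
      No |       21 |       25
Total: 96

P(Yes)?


P(Yes) = (20+30)/96 = 50/96 = 25/48

P(Yes) = 25/48 ≈ 52.08%


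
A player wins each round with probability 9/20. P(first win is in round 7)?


Geometric: P(X=7) = (1-p)^(k-1)×p = (11/20)^6×9/20 = 15944049/1280000000

P(X=7) = 15944049/1280000000 ≈ 1.25%


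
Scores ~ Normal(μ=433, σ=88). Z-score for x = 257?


z = (x - μ)/σ = (257 - 433)/88 = -2.0

z = -2.0


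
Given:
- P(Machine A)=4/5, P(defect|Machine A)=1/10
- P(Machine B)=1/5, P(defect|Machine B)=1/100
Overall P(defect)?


P(B) = Σ P(B|Aᵢ)×P(Aᵢ)
  1/10×4/5 = 2/25
  1/100×1/5 = 1/500
Sum = 41/500

P(defect) = 41/500 ≈ 8.20%


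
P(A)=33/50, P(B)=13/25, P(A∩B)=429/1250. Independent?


P(A)×P(B) = 429/1250
P(A∩B) = 429/1250
Equal ✓ → Independent

Yes, independent


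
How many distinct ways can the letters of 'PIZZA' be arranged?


Letters: 5, freq: {'P': 1, 'I': 1, 'Z': 2, 'A': 1}
5!/(1!×1!×2!×1!) = 120/2 = 60

60


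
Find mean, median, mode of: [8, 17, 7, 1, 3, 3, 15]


Sorted: [1, 3, 3, 7, 8, 15, 17]
Mean = 54/7
Median = 7
Freq: {8: 1, 17: 1, 7: 1, 1: 1, 3: 2, 15: 1}
Mode: [3]

Mean=54/7, Median=7, Mode=3


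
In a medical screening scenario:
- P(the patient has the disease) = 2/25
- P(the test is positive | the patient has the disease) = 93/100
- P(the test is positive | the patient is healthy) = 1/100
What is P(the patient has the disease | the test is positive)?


Using Bayes' theorem:
P(A|B) = P(B|A)·P(A) / P(B)

P(the test is positive) = 93/100 × 2/25 + 1/100 × 23/25
= 93/1250 + 23/2500 = 209/2500

P(the patient has the disease|the test is positive) = (93/1250) / (209/2500) = 186/209

P(the patient has the disease|the test is positive) = 186/209 ≈ 89.00%


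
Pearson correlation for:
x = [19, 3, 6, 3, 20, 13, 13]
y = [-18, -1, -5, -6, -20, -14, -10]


n=7, Σx=77, Σy=-74, Σxy=-1105, Σx²=1153, Σy²=1082
r = (7×(-1105) - 77×(-74))/√((7×1153 - 77²)(7×1082 - (-74)²))
= -2037/√(2142×2098) = -2037/√4493916 ≈ -2037/2119.8858 ≈ -0.9609

r ≈ -0.9609


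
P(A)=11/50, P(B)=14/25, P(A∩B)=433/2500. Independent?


P(A)×P(B) = 77/625
P(A∩B) = 433/2500
Not equal → NOT independent

No, not independent


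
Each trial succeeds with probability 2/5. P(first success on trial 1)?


Geometric: P(X=1) = (1-p)^(k-1)×p = (3/5)^0×2/5 = 2/5

P(X=1) = 2/5 ≈ 40.00%


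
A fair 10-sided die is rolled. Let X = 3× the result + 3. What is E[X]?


E[die] = (1+10)/2 = 11/2
E[X] = 3×11/2 + 3 = 39/2

E[X] = 39/2


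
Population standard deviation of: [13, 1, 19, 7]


Mean = 40/4 = 10
  (13-10)²=9
  (1-10)²=81
  (19-10)²=81
  (7-10)²=9
Σ(x-μ)² = 180
σ² = 180/4 = 45

σ = √(45) ≈ 6.7082


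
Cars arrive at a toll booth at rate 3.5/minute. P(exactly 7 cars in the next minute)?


Poisson(λ=3.5): P(X=7) = e^(-λ)×λ^k/k!
= e^(-3.5) × 3.5^7 / 7!
≈ 0.03019738342 × 6433.9296875 / 5040 ≈ 0.038549

P(X=7) ≈ 0.038549 ≈ 3.85%


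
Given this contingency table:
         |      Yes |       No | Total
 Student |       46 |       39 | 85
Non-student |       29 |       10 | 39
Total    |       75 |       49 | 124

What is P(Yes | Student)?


P(Yes | Student) = 46/(46+39) = 46/85

P(Yes|Student) = 46/85 ≈ 54.12%


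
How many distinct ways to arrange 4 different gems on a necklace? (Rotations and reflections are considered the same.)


Free circular arrangements: rotations and reflections both identified.
(n-1)!/2 = 3!/2 = 6/2 = 3

3


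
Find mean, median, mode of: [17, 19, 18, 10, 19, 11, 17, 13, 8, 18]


Sorted: [8, 10, 11, 13, 17, 17, 18, 18, 19, 19]
Mean = 150/10 = 15
Median = 17
Freq: {17: 2, 19: 2, 18: 2, 10: 1, 11: 1, 13: 1, 8: 1}
Mode: [17, 18, 19]

Mean=15, Median=17, Mode=[17, 18, 19]


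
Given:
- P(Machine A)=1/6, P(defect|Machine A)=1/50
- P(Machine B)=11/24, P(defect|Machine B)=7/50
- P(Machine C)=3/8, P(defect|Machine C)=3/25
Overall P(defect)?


P(B) = Σ P(B|Aᵢ)×P(Aᵢ)
  1/50×1/6 = 1/300
  7/50×11/24 = 77/1200
  3/25×3/8 = 9/200
Sum = 9/80

P(defect) = 9/80 ≈ 11.25%


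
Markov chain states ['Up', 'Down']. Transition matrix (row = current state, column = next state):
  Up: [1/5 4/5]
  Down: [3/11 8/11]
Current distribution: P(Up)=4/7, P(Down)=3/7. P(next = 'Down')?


P(next=Down) = Σᵢ P(now=i)×P(i→Down)
= 4/7×4/5 + 3/7×8/11
= 16/35 + 24/77 = 296/385

P = 296/385 ≈ 0.7688


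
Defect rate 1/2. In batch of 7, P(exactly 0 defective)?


Binomial: P(X=0) = C(7,0)×p^0×(1-p)^7
= 1 × 1 × 1/128 = 1/128

P(X=0) = 1/128 ≈ 0.78%


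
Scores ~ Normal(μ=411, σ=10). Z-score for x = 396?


z = (x - μ)/σ = (396 - 411)/10 = -1.5

z = -1.5


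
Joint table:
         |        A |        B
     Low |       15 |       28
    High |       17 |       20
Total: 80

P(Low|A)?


P(Low|A) = 15/(15+17) = 15/32

P = 15/32 ≈ 46.88%


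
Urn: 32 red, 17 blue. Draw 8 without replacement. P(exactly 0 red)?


Hypergeometric: C(32,0)×C(17,8)/C(49,8)
= 1×24310/450978066 = 1105/20499003

P(X=0) = 1105/20499003 ≈ 0.01%


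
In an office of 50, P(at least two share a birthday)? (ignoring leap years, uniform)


P(all different) = Π(365-i)/365 for i=0..49
= 0.029626
P(match) = 1 - 0.029626 = 0.970374

P ≈ 0.9704 ≈ 97.04%


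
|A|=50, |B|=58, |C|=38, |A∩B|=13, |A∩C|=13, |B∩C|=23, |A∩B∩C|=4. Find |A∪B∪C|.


|A∪B∪C| = 50+58+38-13-13-23+4 = 101

|A∪B∪C| = 101


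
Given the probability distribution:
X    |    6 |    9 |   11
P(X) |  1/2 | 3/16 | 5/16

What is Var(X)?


E[X] = 65/8
E[X²] = 71
Var(X) = E[X²] - (E[X])² = 71 - 4225/64 = 319/64

Var(X) = 319/64 ≈ 4.9844


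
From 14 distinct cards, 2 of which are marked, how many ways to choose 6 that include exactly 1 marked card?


Choose 1 of the 2 marked cards and 5 of the other 12 cards:
C(2,1)×C(12,5) = 2×792 = 1584

1584


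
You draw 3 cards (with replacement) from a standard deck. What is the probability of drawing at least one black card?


P(not a black card) = 26/52 = 1/2
P(none in 3 draws) = (1/2)^3 = 1/8
P(≥1 black card) = 1 - 1/8 = 7/8

P = 7/8 ≈ 87.50%


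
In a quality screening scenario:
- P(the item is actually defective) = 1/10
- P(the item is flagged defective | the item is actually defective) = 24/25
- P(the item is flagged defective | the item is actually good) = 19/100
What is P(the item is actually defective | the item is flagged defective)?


Using Bayes' theorem:
P(A|B) = P(B|A)·P(A) / P(B)

P(the item is flagged defective) = 24/25 × 1/10 + 19/100 × 9/10
= 12/125 + 171/1000 = 267/1000

P(the item is actually defective|the item is flagged defective) = (12/125) / (267/1000) = 32/89

P(the item is actually defective|the item is flagged defective) = 32/89 ≈ 35.96%


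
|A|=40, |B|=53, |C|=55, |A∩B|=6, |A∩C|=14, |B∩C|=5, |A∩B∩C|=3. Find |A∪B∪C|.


|A∪B∪C| = 40+53+55-6-14-5+3 = 126

|A∪B∪C| = 126


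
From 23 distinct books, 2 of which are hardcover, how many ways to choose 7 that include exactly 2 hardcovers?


Choose 2 of the 2 hardcovers and 5 of the other 21 books:
C(2,2)×C(21,5) = 1×20349 = 20349

20349


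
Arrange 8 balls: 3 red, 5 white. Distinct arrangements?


8!/(3!×5!) = 56

56


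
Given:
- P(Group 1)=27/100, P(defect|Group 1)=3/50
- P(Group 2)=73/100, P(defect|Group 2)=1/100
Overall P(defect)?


P(B) = Σ P(B|Aᵢ)×P(Aᵢ)
  3/50×27/100 = 81/5000
  1/100×73/100 = 73/10000
Sum = 47/2000

P(defect) = 47/2000 ≈ 2.35%


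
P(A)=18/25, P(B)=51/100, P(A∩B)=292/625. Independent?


P(A)×P(B) = 459/1250
P(A∩B) = 292/625
Not equal → NOT independent

No, not independent


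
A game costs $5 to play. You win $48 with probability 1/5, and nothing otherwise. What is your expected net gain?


E[gain] = (48-5)×1/5 + (-5)×4/5
= 43/5 - 4 = 23/5

Expected net gain = $23/5 ≈ $4.60


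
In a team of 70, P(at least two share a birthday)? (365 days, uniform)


P(all different) = Π(365-i)/365 for i=0..69
= 0.000840
P(match) = 1 - 0.000840 = 0.999160

P ≈ 0.9992 ≈ 99.92%


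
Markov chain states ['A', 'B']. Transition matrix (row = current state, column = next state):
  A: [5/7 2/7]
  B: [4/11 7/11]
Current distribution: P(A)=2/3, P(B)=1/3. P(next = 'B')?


P(next=B) = Σᵢ P(now=i)×P(i→B)
= 2/3×2/7 + 1/3×7/11
= 4/21 + 7/33 = 31/77

P = 31/77 ≈ 0.4026


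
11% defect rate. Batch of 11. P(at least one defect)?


P(all good) = (89/100)^11 = 2775173073766990340489/10000000000000000000000
P(≥1 defect) = 7224826926233009659511/10000000000000000000000

P = 7224826926233009659511/10000000000000000000000 ≈ 72.25%


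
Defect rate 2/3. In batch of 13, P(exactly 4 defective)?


Binomial: P(X=4) = C(13,4)×p^4×(1-p)^9
= 715 × 16/81 × 1/19683 = 11440/1594323

P(X=4) = 11440/1594323 ≈ 0.72%


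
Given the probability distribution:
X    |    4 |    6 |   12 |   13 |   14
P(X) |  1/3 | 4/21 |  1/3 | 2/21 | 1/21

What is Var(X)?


E[X] = 176/21
E[X²] = 1798/21
Var(X) = E[X²] - (E[X])² = 1798/21 - 30976/441 = 6782/441

Var(X) = 6782/441 ≈ 15.3787


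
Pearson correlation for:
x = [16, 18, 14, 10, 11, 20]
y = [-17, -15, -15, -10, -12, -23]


n=6, Σx=89, Σy=-92, Σxy=-1444, Σx²=1397, Σy²=1512
r = (6×(-1444) - 89×(-92))/√((6×1397 - 89²)(6×1512 - (-92)²))
= -476/√(461×608) = -476/√280288 ≈ -476/529.4223 ≈ -0.8991

r ≈ -0.8991


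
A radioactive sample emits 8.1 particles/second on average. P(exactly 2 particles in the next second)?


Poisson(λ=8.1): P(X=2) = e^(-λ)×λ^k/k!
= e^(-8.1) × 8.1^2 / 2!
≈ 0.0003035391381 × 65.61 / 2 ≈ 0.009958

P(X=2) ≈ 0.009958 ≈ 1.00%


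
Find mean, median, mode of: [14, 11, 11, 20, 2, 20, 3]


Sorted: [2, 3, 11, 11, 14, 20, 20]
Mean = 81/7
Median = 11
Freq: {14: 1, 11: 2, 20: 2, 2: 1, 3: 1}
Mode: [11, 20]

Mean=81/7, Median=11, Mode=[11, 20]


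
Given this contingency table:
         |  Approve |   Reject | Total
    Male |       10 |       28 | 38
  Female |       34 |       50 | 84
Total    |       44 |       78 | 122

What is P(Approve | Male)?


P(Approve | Male) = 10/(10+28) = 10/38 = 5/19

P(Approve|Male) = 5/19 ≈ 26.32%


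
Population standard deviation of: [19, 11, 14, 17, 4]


Mean = 65/5 = 13
  (19-13)²=36
  (11-13)²=4
  (14-13)²=1
  (17-13)²=16
  (4-13)²=81
Σ(x-μ)² = 138
σ² = 138/5

σ = √(138/5) ≈ 5.2536


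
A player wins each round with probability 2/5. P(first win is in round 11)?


Geometric: P(X=11) = (1-p)^(k-1)×p = (3/5)^10×2/5 = 118098/48828125

P(X=11) = 118098/48828125 ≈ 0.24%


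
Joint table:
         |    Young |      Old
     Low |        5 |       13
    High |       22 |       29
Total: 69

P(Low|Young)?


P(Low|Young) = 5/(5+22) = 5/27

P = 5/27 ≈ 18.52%


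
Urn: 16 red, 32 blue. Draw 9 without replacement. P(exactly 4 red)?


Hypergeometric: C(16,4)×C(32,5)/C(48,9)
= 1820×201376/1677106640 = 4581304/20963833

P(X=4) = 4581304/20963833 ≈ 21.85%


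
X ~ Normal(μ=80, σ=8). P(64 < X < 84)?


z₁=(64-80)/8=-2.0, z₂=(84-80)/8=0.5
P = Φ(0.5) - Φ(-2.0) = 0.691462 - 0.022750 = 0.668712 ≈ 0.6687

P(64 < X < 84) ≈ 0.6687


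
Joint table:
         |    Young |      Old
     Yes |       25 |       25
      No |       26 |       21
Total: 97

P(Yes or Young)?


P(Yes∨Young) = P(Yes) + P(Young) - P(Yes∧Young)
= (50 + 51 - 25)/97 = 76/97

P = 76/97 ≈ 78.35%


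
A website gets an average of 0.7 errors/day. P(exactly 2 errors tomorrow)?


Poisson(λ=0.7): P(X=2) = e^(-λ)×λ^k/k!
= e^(-0.7) × 0.7^2 / 2!
≈ 0.4965853038 × 0.49 / 2 ≈ 0.121663

P(X=2) ≈ 0.121663 ≈ 12.17%


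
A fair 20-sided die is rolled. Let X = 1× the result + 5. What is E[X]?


E[die] = (1+20)/2 = 21/2
E[X] = 1×21/2 + 5 = 31/2

E[X] = 31/2


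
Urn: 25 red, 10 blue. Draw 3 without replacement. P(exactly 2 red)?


Hypergeometric: C(25,2)×C(10,1)/C(35,3)
= 300×10/6545 = 600/1309

P(X=2) = 600/1309 ≈ 45.84%


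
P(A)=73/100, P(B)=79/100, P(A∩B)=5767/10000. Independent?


P(A)×P(B) = 5767/10000
P(A∩B) = 5767/10000
Equal ✓ → Independent

Yes, independent


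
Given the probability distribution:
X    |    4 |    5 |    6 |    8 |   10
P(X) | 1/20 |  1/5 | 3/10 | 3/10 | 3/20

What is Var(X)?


E[X] = 69/10
E[X²] = 254/5
Var(X) = E[X²] - (E[X])² = 254/5 - 4761/100 = 319/100

Var(X) = 319/100 ≈ 3.1900


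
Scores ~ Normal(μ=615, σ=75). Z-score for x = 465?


z = (x - μ)/σ = (465 - 615)/75 = -2.0

z = -2.0


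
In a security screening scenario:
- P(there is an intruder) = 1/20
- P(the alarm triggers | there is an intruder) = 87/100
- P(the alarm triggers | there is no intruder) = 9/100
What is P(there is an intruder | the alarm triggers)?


Using Bayes' theorem:
P(A|B) = P(B|A)·P(A) / P(B)

P(the alarm triggers) = 87/100 × 1/20 + 9/100 × 19/20
= 87/2000 + 171/2000 = 129/1000

P(there is an intruder|the alarm triggers) = (87/2000) / (129/1000) = 29/86

P(there is an intruder|the alarm triggers) = 29/86 ≈ 33.72%


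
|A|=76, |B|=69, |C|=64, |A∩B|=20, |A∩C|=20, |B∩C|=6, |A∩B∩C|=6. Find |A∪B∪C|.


|A∪B∪C| = 76+69+64-20-20-6+6 = 169

|A∪B∪C| = 169


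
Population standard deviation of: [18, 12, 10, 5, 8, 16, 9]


Mean = 78/7
  (18-78/7)²=2304/49
  (12-78/7)²=36/49
  (10-78/7)²=64/49
  (5-78/7)²=1849/49
  (8-78/7)²=484/49
  (16-78/7)²=1156/49
  (9-78/7)²=225/49
Σ(x-μ)² = 874/7
σ² = (874/7)/7 = 874/49

σ = √(874/49) ≈ 4.2234


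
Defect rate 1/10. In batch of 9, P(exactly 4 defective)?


Binomial: P(X=4) = C(9,4)×p^4×(1-p)^5
= 126 × 1/10000 × 59049/100000 = 3720087/500000000

P(X=4) = 3720087/500000000 ≈ 0.74%


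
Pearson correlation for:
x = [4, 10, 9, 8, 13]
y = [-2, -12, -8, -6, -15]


n=5, Σx=44, Σy=-43, Σxy=-443, Σx²=430, Σy²=473
r = (5×(-443) - 44×(-43))/√((5×430 - 44²)(5×473 - (-43)²))
= -323/√(214×516) = -323/√110424 ≈ -323/332.3011 ≈ -0.9720

r ≈ -0.9720


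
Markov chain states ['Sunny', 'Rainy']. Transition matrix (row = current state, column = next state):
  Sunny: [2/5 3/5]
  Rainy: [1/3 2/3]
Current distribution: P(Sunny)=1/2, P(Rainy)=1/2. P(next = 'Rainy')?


P(next=Rainy) = Σᵢ P(now=i)×P(i→Rainy)
= 1/2×3/5 + 1/2×2/3
= 3/10 + 1/3 = 19/30

P = 19/30 ≈ 0.6333


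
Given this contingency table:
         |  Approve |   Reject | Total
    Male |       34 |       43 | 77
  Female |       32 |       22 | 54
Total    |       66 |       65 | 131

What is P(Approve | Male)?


P(Approve | Male) = 34/(34+43) = 34/77

P(Approve|Male) = 34/77 ≈ 44.16%


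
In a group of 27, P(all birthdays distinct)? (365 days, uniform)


P(all different) = Π(365-i)/365 for i=0..26
= (365/365)×(364/365)×...×(339/365)
= 0.373141

P ≈ 0.3731 ≈ 37.31%


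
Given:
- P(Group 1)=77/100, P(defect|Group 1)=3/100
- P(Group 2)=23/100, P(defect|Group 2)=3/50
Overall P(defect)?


P(B) = Σ P(B|Aᵢ)×P(Aᵢ)
  3/100×77/100 = 231/10000
  3/50×23/100 = 69/5000
Sum = 369/10000

P(defect) = 369/10000 ≈ 3.69%


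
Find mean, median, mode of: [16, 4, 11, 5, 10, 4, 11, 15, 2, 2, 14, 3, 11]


Sorted: [2, 2, 3, 4, 4, 5, 10, 11, 11, 11, 14, 15, 16]
Mean = 108/13
Median = 10
Freq: {16: 1, 4: 2, 11: 3, 5: 1, 10: 1, 15: 1, 2: 2, 14: 1, 3: 1}
Mode: [11]

Mean=108/13, Median=10, Mode=11


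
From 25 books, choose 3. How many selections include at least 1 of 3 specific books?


Complement: C(25,3) - C(22,3) = 2300 - 1540 = 760

760


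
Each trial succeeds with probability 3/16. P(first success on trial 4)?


Geometric: P(X=4) = (1-p)^(k-1)×p = (13/16)^3×3/16 = 6591/65536

P(X=4) = 6591/65536 ≈ 10.06%
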